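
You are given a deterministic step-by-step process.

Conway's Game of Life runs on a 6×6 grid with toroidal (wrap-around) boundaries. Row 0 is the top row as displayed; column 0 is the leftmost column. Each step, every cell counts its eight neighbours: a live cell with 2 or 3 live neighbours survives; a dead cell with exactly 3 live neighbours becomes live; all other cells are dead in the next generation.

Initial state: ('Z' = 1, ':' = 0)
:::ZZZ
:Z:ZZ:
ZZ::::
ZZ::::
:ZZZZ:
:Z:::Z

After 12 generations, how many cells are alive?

12

step 0: :::ZZZ
:Z:ZZ:
ZZ::::
ZZ::::
:ZZZZ:
:Z:::Z
step 1: :::Z:Z
:Z:Z::
:::::Z
:::Z:Z
:::ZZZ
:Z:::Z
step 2: ::::::
Z:Z:::
Z:Z:::
Z::Z:Z
::ZZ:Z
::ZZ:Z
step 3: :ZZZ::
::::::
Z:ZZ::
Z::Z:Z
:Z:::Z
::ZZ::
step 4: :Z:Z::
::::::
ZZZZZZ
:::Z:Z
:Z:Z:Z
Z::ZZ:
step 5: ::ZZZ:
:::::Z
ZZZZ:Z
::::::
:::Z:Z
ZZ:Z:Z
step 6: :ZZZ::
:::::Z
ZZZ:ZZ
:Z:Z:Z
::Z::Z
ZZ:::Z
step 7: :ZZ:ZZ
:::::Z
:ZZZ::
:::Z::
::Z::Z
:::ZZZ
step 8: ::Z:::
:::::Z
::ZZZ:
:Z:ZZ:
::Z::Z
:Z::::
step 9: ::::::
::Z:Z:
::Z::Z
:Z:::Z
ZZZZZ:
:ZZ:::
step 10: :ZZZ::
:::Z::
ZZZZZZ
:::::Z
:::ZZZ
Z:::::
step 11: :ZZZ::
:::::Z
ZZZZ:Z
:Z::::
Z:::ZZ
ZZ:::Z
step 12: :ZZ:ZZ
:::::Z
:ZZ:ZZ
:::Z::
::::Z:
:::Z::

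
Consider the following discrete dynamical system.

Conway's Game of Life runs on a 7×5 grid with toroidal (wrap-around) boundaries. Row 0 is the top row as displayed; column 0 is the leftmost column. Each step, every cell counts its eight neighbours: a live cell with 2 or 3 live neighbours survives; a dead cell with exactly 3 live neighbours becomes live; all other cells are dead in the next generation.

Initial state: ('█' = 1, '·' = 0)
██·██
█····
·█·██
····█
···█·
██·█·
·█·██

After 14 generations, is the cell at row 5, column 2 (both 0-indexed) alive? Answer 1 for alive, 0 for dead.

0

step 0: ██·██
█····
·█·██
····█
···█·
██·█·
·█·██
step 1: ·█·█·
·····
···██
█·█·█
█·██·
██·█·
·····
step 2: ·····
··███
█··██
█·█··
·····
██·█·
██··█
step 3: ·██··
█·█··
█····
██·█·
█·█·█
·██··
·██·█
step 4: ·····
█·█··
█·█··
··██·
····█
····█
·····
step 5: ·····
·····
··█·█
·████
····█
·····
·····
step 6: ·····
·····
███·█
·██·█
█·█·█
·····
·····
step 7: ·····
██···
··█·█
·····
█·█·█
·····
·····
step 8: ·····
██···
██···
██··█
·····
·····
·····
step 9: ·····
██···
··█··
·█··█
█····
·····
·····
step 10: ·····
·█···
··█··
██···
█····
·····
·····
step 11: ·····
·····
█·█··
██···
██···
·····
·····
step 12: ·····
·····
█····
··█·█
██···
·····
·····
step 13: ·····
·····
·····
····█
██···
·····
·····
step 14: ·····
·····
·····
█····
█····
·····
·····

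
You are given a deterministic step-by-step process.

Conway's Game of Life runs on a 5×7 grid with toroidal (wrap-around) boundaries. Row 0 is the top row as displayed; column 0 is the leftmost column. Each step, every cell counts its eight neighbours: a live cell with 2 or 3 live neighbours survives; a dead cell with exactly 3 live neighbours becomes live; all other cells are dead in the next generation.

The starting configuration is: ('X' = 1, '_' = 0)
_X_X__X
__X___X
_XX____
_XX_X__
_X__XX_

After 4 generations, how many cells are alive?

t=0: _X_X__X
__X___X
_XX____
_XX_X__
_X__XX_
t=1: _X_XX_X
___X___
X______
X___XX_
_X__XX_
t=2: X__X___
X_XXX__
____X_X
XX__XX_
_XX____
t=3: X___X__
XXX_XXX
__X___X
XXXXXXX
__XXX_X
t=4: _______
__X_X__
_______
_______
_______

2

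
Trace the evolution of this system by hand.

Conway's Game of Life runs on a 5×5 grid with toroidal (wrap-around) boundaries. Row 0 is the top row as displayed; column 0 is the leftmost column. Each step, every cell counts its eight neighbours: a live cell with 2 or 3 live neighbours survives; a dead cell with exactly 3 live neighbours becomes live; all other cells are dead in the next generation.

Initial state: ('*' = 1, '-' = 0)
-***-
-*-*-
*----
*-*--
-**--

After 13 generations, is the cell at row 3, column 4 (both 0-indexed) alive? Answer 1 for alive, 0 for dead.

1

k=0  -***-
-*-*-
*----
*-*--
-**--
k=1  *--*-
**-**
*-*-*
*-*--
*----
k=2  --**-
-----
--*--
*--*-
*----
k=3  -----
--**-
-----
-*--*
-***-
k=4  -*---
-----
--**-
**-*-
****-
k=5  **---
--*--
-****
*----
---*-
k=6  -**--
----*
*****
**---
**--*
k=7  -****
----*
--**-
-----
----*
k=8  --*-*
**--*
---*-
---*-
*-*-*
k=9  --*--
***-*
*-**-
--**-
***-*
k=10  -----
*---*
*----
-----
*---*
k=11  -----
*---*
*---*
*---*
-----
k=12  -----
*---*
-*-*-
*---*
-----
k=13  -----
*---*
-*-*-
*---*
-----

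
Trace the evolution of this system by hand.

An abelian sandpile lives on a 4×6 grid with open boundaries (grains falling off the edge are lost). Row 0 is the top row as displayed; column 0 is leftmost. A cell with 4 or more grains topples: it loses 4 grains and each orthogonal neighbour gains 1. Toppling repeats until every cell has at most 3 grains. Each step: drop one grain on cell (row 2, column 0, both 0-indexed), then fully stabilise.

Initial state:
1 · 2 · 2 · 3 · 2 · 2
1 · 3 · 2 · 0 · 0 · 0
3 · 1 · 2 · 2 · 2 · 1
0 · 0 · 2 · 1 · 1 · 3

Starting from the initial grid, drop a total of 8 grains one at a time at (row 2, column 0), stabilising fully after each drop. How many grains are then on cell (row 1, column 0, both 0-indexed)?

k=0  1 · 2 · 2 · 3 · 2 · 2
1 · 3 · 2 · 0 · 0 · 0
3 · 1 · 2 · 2 · 2 · 1
0 · 0 · 2 · 1 · 1 · 3
k=1  1 · 2 · 2 · 3 · 2 · 2
2 · 3 · 2 · 0 · 0 · 0
0 · 2 · 2 · 2 · 2 · 1
1 · 0 · 2 · 1 · 1 · 3
k=2  1 · 2 · 2 · 3 · 2 · 2
2 · 3 · 2 · 0 · 0 · 0
1 · 2 · 2 · 2 · 2 · 1
1 · 0 · 2 · 1 · 1 · 3
k=3  1 · 2 · 2 · 3 · 2 · 2
2 · 3 · 2 · 0 · 0 · 0
2 · 2 · 2 · 2 · 2 · 1
1 · 0 · 2 · 1 · 1 · 3
k=4  1 · 2 · 2 · 3 · 2 · 2
2 · 3 · 2 · 0 · 0 · 0
3 · 2 · 2 · 2 · 2 · 1
1 · 0 · 2 · 1 · 1 · 3
k=5  1 · 2 · 2 · 3 · 2 · 2
3 · 3 · 2 · 0 · 0 · 0
0 · 3 · 2 · 2 · 2 · 1
2 · 0 · 2 · 1 · 1 · 3
k=6  1 · 2 · 2 · 3 · 2 · 2
3 · 3 · 2 · 0 · 0 · 0
1 · 3 · 2 · 2 · 2 · 1
2 · 0 · 2 · 1 · 1 · 3
k=7  1 · 2 · 2 · 3 · 2 · 2
3 · 3 · 2 · 0 · 0 · 0
2 · 3 · 2 · 2 · 2 · 1
2 · 0 · 2 · 1 · 1 · 3
k=8  1 · 2 · 2 · 3 · 2 · 2
3 · 3 · 2 · 0 · 0 · 0
3 · 3 · 2 · 2 · 2 · 1
2 · 0 · 2 · 1 · 1 · 3

3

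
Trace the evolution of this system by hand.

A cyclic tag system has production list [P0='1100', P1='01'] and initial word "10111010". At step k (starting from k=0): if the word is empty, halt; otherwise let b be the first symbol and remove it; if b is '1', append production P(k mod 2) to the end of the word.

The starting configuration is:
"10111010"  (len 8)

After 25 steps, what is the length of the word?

27

gen 0: "10111010"  (len 8)
gen 1: "01110101100"  (len 11)
gen 2: "1110101100"  (len 10)
gen 3: "1101011001100"  (len 13)
gen 4: "10101100110001"  (len 14)
gen 5: "01011001100011100"  (len 17)
gen 6: "1011001100011100"  (len 16)
gen 7: "0110011000111001100"  (len 19)
gen 8: "110011000111001100"  (len 18)
gen 9: "100110001110011001100"  (len 21)
gen 10: "0011000111001100110001"  (len 22)
gen 11: "011000111001100110001"  (len 21)
gen 12: "11000111001100110001"  (len 20)
gen 13: "10001110011001100011100"  (len 23)
gen 14: "000111001100110001110001"  (len 24)
gen 15: "00111001100110001110001"  (len 23)
gen 16: "0111001100110001110001"  (len 22)
gen 17: "111001100110001110001"  (len 21)
gen 18: "1100110011000111000101"  (len 22)
gen 19: "1001100110001110001011100"  (len 25)
gen 20: "00110011000111000101110001"  (len 26)
gen 21: "0110011000111000101110001"  (len 25)
gen 22: "110011000111000101110001"  (len 24)
gen 23: "100110001110001011100011100"  (len 27)
gen 24: "0011000111000101110001110001"  (len 28)
gen 25: "011000111000101110001110001"  (len 27)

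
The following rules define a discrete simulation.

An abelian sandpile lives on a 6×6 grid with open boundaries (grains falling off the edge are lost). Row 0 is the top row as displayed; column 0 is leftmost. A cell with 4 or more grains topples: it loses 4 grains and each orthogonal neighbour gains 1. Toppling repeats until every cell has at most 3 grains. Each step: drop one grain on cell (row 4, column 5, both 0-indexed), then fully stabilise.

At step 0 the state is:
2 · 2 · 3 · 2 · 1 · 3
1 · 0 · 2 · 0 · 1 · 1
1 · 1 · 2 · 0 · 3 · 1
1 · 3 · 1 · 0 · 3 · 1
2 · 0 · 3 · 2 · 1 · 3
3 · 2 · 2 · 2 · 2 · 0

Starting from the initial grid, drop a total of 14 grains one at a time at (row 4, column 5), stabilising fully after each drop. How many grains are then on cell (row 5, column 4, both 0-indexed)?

0) 2 · 2 · 3 · 2 · 1 · 3
1 · 0 · 2 · 0 · 1 · 1
1 · 1 · 2 · 0 · 3 · 1
1 · 3 · 1 · 0 · 3 · 1
2 · 0 · 3 · 2 · 1 · 3
3 · 2 · 2 · 2 · 2 · 0
1) 2 · 2 · 3 · 2 · 1 · 3
1 · 0 · 2 · 0 · 1 · 1
1 · 1 · 2 · 0 · 3 · 1
1 · 3 · 1 · 0 · 3 · 2
2 · 0 · 3 · 2 · 2 · 0
3 · 2 · 2 · 2 · 2 · 1
2) 2 · 2 · 3 · 2 · 1 · 3
1 · 0 · 2 · 0 · 1 · 1
1 · 1 · 2 · 0 · 3 · 1
1 · 3 · 1 · 0 · 3 · 2
2 · 0 · 3 · 2 · 2 · 1
3 · 2 · 2 · 2 · 2 · 1
3) 2 · 2 · 3 · 2 · 1 · 3
1 · 0 · 2 · 0 · 1 · 1
1 · 1 · 2 · 0 · 3 · 1
1 · 3 · 1 · 0 · 3 · 2
2 · 0 · 3 · 2 · 2 · 2
3 · 2 · 2 · 2 · 2 · 1
4) 2 · 2 · 3 · 2 · 1 · 3
1 · 0 · 2 · 0 · 1 · 1
1 · 1 · 2 · 0 · 3 · 1
1 · 3 · 1 · 0 · 3 · 2
2 · 0 · 3 · 2 · 2 · 3
3 · 2 · 2 · 2 · 2 · 1
5) 2 · 2 · 3 · 2 · 1 · 3
1 · 0 · 2 · 0 · 1 · 1
1 · 1 · 2 · 0 · 3 · 1
1 · 3 · 1 · 0 · 3 · 3
2 · 0 · 3 · 2 · 3 · 0
3 · 2 · 2 · 2 · 2 · 2
6) 2 · 2 · 3 · 2 · 1 · 3
1 · 0 · 2 · 0 · 1 · 1
1 · 1 · 2 · 0 · 3 · 1
1 · 3 · 1 · 0 · 3 · 3
2 · 0 · 3 · 2 · 3 · 1
3 · 2 · 2 · 2 · 2 · 2
7) 2 · 2 · 3 · 2 · 1 · 3
1 · 0 · 2 · 0 · 1 · 1
1 · 1 · 2 · 0 · 3 · 1
1 · 3 · 1 · 0 · 3 · 3
2 · 0 · 3 · 2 · 3 · 2
3 · 2 · 2 · 2 · 2 · 2
8) 2 · 2 · 3 · 2 · 1 · 3
1 · 0 · 2 · 0 · 1 · 1
1 · 1 · 2 · 0 · 3 · 1
1 · 3 · 1 · 0 · 3 · 3
2 · 0 · 3 · 2 · 3 · 3
3 · 2 · 2 · 2 · 2 · 2
9) 2 · 2 · 3 · 2 · 1 · 3
1 · 0 · 2 · 0 · 2 · 1
1 · 1 · 2 · 1 · 0 · 3
1 · 3 · 1 · 1 · 2 · 1
2 · 0 · 3 · 3 · 1 · 2
3 · 2 · 2 · 2 · 3 · 3
10) 2 · 2 · 3 · 2 · 1 · 3
1 · 0 · 2 · 0 · 2 · 1
1 · 1 · 2 · 1 · 0 · 3
1 · 3 · 1 · 1 · 2 · 1
2 · 0 · 3 · 3 · 1 · 3
3 · 2 · 2 · 2 · 3 · 3
11) 2 · 2 · 3 · 2 · 1 · 3
1 · 0 · 2 · 0 · 2 · 1
1 · 1 · 2 · 1 · 0 · 3
1 · 3 · 1 · 1 · 2 · 2
2 · 0 · 3 · 3 · 3 · 1
3 · 2 · 2 · 3 · 0 · 1
12) 2 · 2 · 3 · 2 · 1 · 3
1 · 0 · 2 · 0 · 2 · 1
1 · 1 · 2 · 1 · 0 · 3
1 · 3 · 1 · 1 · 2 · 2
2 · 0 · 3 · 3 · 3 · 2
3 · 2 · 2 · 3 · 0 · 1
13) 2 · 2 · 3 · 2 · 1 · 3
1 · 0 · 2 · 0 · 2 · 1
1 · 1 · 2 · 1 · 0 · 3
1 · 3 · 1 · 1 · 2 · 2
2 · 0 · 3 · 3 · 3 · 3
3 · 2 · 2 · 3 · 0 · 1
14) 2 · 2 · 3 · 2 · 1 · 3
1 · 0 · 2 · 0 · 2 · 1
1 · 1 · 2 · 1 · 0 · 3
1 · 3 · 2 · 2 · 3 · 3
2 · 1 · 1 · 2 · 1 · 1
3 · 3 · 0 · 1 · 2 · 2

2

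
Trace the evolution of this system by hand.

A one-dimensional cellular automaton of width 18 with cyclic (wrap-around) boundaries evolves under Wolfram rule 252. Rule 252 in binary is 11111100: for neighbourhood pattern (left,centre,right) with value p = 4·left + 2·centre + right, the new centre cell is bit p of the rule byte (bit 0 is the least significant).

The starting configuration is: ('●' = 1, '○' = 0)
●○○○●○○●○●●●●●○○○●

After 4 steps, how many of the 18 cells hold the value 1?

18

gen 0: ●○○○●○○●○●●●●●○○○●
gen 1: ●●○○●●○●●●●●●●●○○●
gen 2: ●●●○●●●●●●●●●●●●○●
gen 3: ●●●●●●●●●●●●●●●●●●
gen 4: ●●●●●●●●●●●●●●●●●●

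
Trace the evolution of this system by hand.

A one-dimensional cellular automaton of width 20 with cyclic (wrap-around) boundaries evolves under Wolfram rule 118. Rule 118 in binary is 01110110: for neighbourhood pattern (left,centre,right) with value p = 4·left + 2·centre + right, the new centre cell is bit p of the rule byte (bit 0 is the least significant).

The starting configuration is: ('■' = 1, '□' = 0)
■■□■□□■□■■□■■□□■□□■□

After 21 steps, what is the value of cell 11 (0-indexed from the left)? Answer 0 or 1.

1

0) ■■□■□□■□■■□■■□□■□□■□
1) □■■■■■■■□■■□■■■■■■■■
2) ■□□□□□□■■□■■□□□□□□□■
3) ■■□□□□■□■■□■■□□□□□■□
4) □■■□□■■■□■■□■■□□□■■■
5) ■□■■■□□■■□■■□■■□■□□■
6) ■■□□■■■□■■□■■□■■■■■□
7) □■■■□□■■□■■□■■□□□□■■
8) ■□□■■■□■■□■■□■■□□■□■
9) ■■■□□■■□■■□■■□■■■■■□
10) □□■■■□■■□■■□■■□□□□■■
11) ■■□□■■□■■□■■□■■□□■□■
12) □■■■□■■□■■□■■□■■■■■□
13) ■□□■■□■■□■■□■■□□□□■■
14) ■■■□■■□■■□■■□■■□□■□□
15) □□■■□■■□■■□■■□■■■■■■
16) ■■□■■□■■□■■□■■□□□□□■
17) □■■□■■□■■□■■□■■□□□■□
18) ■□■■□■■□■■□■■□■■□■■■
19) ■■□■■□■■□■■□■■□■■□□□
20) □■■□■■□■■□■■□■■□■■□■
21) ■□■■□■■□■■□■■□■■□■■■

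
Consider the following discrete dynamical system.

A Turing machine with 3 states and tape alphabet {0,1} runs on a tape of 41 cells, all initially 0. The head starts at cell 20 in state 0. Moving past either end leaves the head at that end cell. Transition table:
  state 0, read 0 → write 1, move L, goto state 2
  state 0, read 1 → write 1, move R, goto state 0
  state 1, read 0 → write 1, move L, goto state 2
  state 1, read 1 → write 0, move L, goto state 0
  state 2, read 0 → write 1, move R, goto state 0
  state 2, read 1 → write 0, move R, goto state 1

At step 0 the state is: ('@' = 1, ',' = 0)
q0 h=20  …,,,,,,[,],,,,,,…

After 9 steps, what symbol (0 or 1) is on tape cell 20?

k=0  q0 h=20  …,,,,,,[,],,,,,,…
k=1  q2 h=19  …,,,,,,[,]@,,,,,…
k=2  q0 h=20  …,,,,,@[@],,,,,,…
k=3  q0 h=21  …,,,,@@[,],,,,,,…
k=4  q2 h=20  …,,,,,@[@]@,,,,,…
k=5  q1 h=21  …,,,,@,[@],,,,,,…
k=6  q0 h=20  …,,,,,@[,],,,,,,…
k=7  q2 h=19  …,,,,,,[@]@,,,,,…
k=8  q1 h=20  …,,,,,,[@],,,,,,…
k=9  q0 h=19  …,,,,,,[,],,,,,,…

0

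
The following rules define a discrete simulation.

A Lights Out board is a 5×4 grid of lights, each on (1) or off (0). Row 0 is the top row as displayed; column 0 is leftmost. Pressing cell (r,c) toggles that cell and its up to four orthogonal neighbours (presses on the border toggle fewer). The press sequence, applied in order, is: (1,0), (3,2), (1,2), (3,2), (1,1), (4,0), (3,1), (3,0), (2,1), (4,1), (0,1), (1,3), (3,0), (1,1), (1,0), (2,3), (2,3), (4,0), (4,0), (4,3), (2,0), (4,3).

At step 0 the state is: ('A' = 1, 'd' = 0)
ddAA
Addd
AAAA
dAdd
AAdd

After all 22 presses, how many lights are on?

gen 0: ddAA
Addd
AAAA
dAdd
AAdd
gen 1: AdAA
dAdd
dAAA
dAdd
AAdd
gen 2: AdAA
dAdd
dAdA
ddAA
AAAd
gen 3: AddA
ddAA
dAAA
ddAA
AAAd
gen 4: AddA
ddAA
dAdA
dAdd
AAdd
gen 5: AAdA
AAdA
dddA
dAdd
AAdd
gen 6: AAdA
AAdA
dddA
AAdd
dddd
gen 7: AAdA
AAdA
dAdA
ddAd
dAdd
gen 8: AAdA
AAdA
AAdA
AAAd
AAdd
gen 9: AAdA
AddA
ddAA
AdAd
AAdd
gen 10: AAdA
AddA
ddAA
AAAd
ddAd
gen 11: ddAA
AAdA
ddAA
AAAd
ddAd
gen 12: ddAd
AAAd
ddAd
AAAd
ddAd
gen 13: ddAd
AAAd
AdAd
ddAd
AdAd
gen 14: dAAd
dddd
AAAd
ddAd
AdAd
gen 15: AAAd
AAdd
dAAd
ddAd
AdAd
gen 16: AAAd
AAdA
dAdA
ddAA
AdAd
gen 17: AAAd
AAdd
dAAd
ddAd
AdAd
gen 18: AAAd
AAdd
dAAd
AdAd
dAAd
gen 19: AAAd
AAdd
dAAd
ddAd
AdAd
gen 20: AAAd
AAdd
dAAd
ddAA
AddA
gen 21: AAAd
dAdd
AdAd
AdAA
AddA
gen 22: AAAd
dAdd
AdAd
AdAd
AdAd

10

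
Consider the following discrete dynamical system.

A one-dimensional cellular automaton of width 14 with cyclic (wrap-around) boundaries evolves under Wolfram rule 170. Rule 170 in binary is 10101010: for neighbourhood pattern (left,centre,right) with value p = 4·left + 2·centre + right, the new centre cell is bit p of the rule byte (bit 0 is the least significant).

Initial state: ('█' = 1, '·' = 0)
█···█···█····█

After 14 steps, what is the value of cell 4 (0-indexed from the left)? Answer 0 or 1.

gen 0: █···█···█····█
gen 1: ···█···█····██
gen 2: ··█···█····██·
gen 3: ·█···█····██··
gen 4: █···█····██···
gen 5: ···█····██···█
gen 6: ··█····██···█·
gen 7: ·█····██···█··
gen 8: █····██···█···
gen 9: ····██···█···█
gen 10: ···██···█···█·
gen 11: ··██···█···█··
gen 12: ·██···█···█···
gen 13: ██···█···█····
gen 14: █···█···█····█

1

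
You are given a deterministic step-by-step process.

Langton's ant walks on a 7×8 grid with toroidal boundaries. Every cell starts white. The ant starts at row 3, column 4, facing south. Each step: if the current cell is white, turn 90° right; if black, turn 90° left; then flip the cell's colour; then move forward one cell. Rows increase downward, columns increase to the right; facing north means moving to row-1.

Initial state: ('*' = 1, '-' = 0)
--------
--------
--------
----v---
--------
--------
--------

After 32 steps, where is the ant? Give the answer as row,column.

0) --------
--------
--------
----v---
--------
--------
--------
1) --------
--------
--------
---<*---
--------
--------
--------
2) --------
--------
---^----
---**---
--------
--------
--------
3) --------
--------
---*>---
---**---
--------
--------
--------
4) --------
--------
---**---
---*v---
--------
--------
--------
5) --------
--------
---**---
---*->--
--------
--------
--------
6) --------
--------
---**---
---*-*--
-----v--
--------
--------
7) --------
--------
---**---
---*-*--
----<*--
--------
--------
8) --------
--------
---**---
---*^*--
----**--
--------
--------
9) --------
--------
---**---
---**>--
----**--
--------
--------
10) --------
--------
---**^--
---**---
----**--
--------
--------
11) --------
--------
---***>-
---**---
----**--
--------
--------
12) --------
--------
---****-
---**-v-
----**--
--------
--------
13) --------
--------
---****-
---**<*-
----**--
--------
--------
14) --------
--------
---**^*-
---****-
----**--
--------
--------
15) --------
--------
---*<-*-
---****-
----**--
--------
--------
16) --------
--------
---*--*-
---*v**-
----**--
--------
--------
17) --------
--------
---*--*-
---*->*-
----**--
--------
--------
18) --------
--------
---*-^*-
---*--*-
----**--
--------
--------
19) --------
--------
---*-*>-
---*--*-
----**--
--------
--------
20) --------
------^-
---*-*--
---*--*-
----**--
--------
--------
21) --------
------*>
---*-*--
---*--*-
----**--
--------
--------
22) --------
------**
---*-*-v
---*--*-
----**--
--------
--------
23) --------
------**
---*-*<*
---*--*-
----**--
--------
--------
24) --------
------^*
---*-***
---*--*-
----**--
--------
--------
25) --------
-----<-*
---*-***
---*--*-
----**--
--------
--------
26) -----^--
-----*-*
---*-***
---*--*-
----**--
--------
--------
27) -----*>-
-----*-*
---*-***
---*--*-
----**--
--------
--------
28) -----**-
-----*v*
---*-***
---*--*-
----**--
--------
--------
29) -----**-
-----<**
---*-***
---*--*-
----**--
--------
--------
30) -----**-
------**
---*-v**
---*--*-
----**--
--------
--------
31) -----**-
------**
---*-->*
---*--*-
----**--
--------
--------
32) -----**-
------^*
---*---*
---*--*-
----**--
--------
--------

1,6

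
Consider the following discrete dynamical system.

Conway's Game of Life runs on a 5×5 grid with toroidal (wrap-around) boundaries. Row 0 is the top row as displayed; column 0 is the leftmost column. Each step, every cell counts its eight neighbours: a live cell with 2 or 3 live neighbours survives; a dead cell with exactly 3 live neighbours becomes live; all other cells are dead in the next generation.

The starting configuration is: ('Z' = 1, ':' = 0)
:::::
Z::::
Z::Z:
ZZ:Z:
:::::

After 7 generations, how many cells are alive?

gen 0: :::::
Z::::
Z::Z:
ZZ:Z:
:::::
gen 1: :::::
::::Z
Z:Z::
ZZZ::
:::::
gen 2: :::::
:::::
Z:ZZZ
Z:Z::
:Z:::
gen 3: :::::
:::ZZ
Z:ZZZ
Z:Z::
:Z:::
gen 4: :::::
Z:Z::
Z:Z::
Z:Z::
:Z:::
gen 5: :Z:::
:::::
Z:ZZZ
Z:Z::
:Z:::
gen 6: :::::
ZZZZZ
Z:ZZZ
Z:Z::
ZZZ::
gen 7: :::::
:::::
:::::
:::::
Z:Z::

2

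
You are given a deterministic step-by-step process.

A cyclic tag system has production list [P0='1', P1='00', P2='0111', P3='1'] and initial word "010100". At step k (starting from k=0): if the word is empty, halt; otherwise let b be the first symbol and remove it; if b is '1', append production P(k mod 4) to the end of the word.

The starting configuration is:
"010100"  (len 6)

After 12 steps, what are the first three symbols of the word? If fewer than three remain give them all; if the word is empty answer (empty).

(empty)

t=0: "010100"  (len 6)
t=1: "10100"  (len 5)
t=2: "010000"  (len 6)
t=3: "10000"  (len 5)
t=4: "00001"  (len 5)
t=5: "0001"  (len 4)
t=6: "001"  (len 3)
t=7: "01"  (len 2)
t=8: "1"  (len 1)
t=9: "1"  (len 1)
t=10: "00"  (len 2)
t=11: "0"  (len 1)
t=12: (halted — word empty)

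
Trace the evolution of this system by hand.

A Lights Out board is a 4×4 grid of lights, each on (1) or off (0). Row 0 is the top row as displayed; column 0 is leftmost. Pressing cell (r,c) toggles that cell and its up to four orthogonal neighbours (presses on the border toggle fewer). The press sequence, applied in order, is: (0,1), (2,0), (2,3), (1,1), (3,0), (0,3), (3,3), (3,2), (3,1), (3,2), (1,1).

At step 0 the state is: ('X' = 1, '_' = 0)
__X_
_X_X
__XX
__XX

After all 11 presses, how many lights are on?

10

step 0: __X_
_X_X
__XX
__XX
step 1: XX__
___X
__XX
__XX
step 2: XX__
X__X
XXXX
X_XX
step 3: XX__
X___
XX__
X_X_
step 4: X___
_XX_
X___
X_X_
step 5: X___
_XX_
____
_XX_
step 6: X_XX
_XXX
____
_XX_
step 7: X_XX
_XXX
___X
_X_X
step 8: X_XX
_XXX
__XX
__X_
step 9: X_XX
_XXX
_XXX
XX__
step 10: X_XX
_XXX
_X_X
X_XX
step 11: XXXX
X__X
___X
X_XX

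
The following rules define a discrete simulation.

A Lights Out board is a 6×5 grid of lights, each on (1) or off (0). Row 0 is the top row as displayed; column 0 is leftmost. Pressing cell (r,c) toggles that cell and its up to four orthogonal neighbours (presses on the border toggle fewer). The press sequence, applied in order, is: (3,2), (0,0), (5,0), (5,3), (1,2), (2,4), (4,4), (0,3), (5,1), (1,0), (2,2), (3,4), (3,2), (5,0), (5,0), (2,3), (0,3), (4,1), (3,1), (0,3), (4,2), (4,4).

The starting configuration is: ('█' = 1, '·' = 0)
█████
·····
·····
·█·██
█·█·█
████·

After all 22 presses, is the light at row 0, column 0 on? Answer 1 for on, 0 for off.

step 0: █████
·····
·····
·█·██
█·█·█
████·
step 1: █████
·····
··█··
··█·█
█···█
████·
step 2: ··███
█····
··█··
··█·█
█···█
████·
step 3: ··███
█····
··█··
··█·█
····█
··██·
step 4: ··███
█····
··█··
··█·█
···██
····█
step 5: ···██
████·
·····
··█·█
···██
····█
step 6: ···██
█████
···██
··█··
···██
····█
step 7: ···██
█████
···██
··█·█
·····
·····
step 8: ··█··
███·█
···██
··█·█
·····
·····
step 9: ··█··
███·█
···██
··█·█
·█···
███··
step 10: █·█··
··█·█
█··██
··█·█
·█···
███··
step 11: █·█··
····█
███·█
····█
·█···
███··
step 12: █·█··
····█
███··
···█·
·█··█
███··
step 13: █·█··
····█
██···
·██··
·██·█
███··
step 14: █·█··
····█
██···
·██··
███·█
··█··
step 15: █·█··
····█
██···
·██··
·██·█
███··
step 16: █·█··
···██
█████
·███·
·██·█
███··
step 17: █··██
····█
█████
·███·
·██·█
███··
step 18: █··██
····█
█████
··██·
█···█
█·█··
step 19: █··██
····█
█·███
██·█·
██··█
█·█··
step 20: █·█··
···██
█·███
██·█·
██··█
█·█··
step 21: █·█··
···██
█·███
████·
█·███
█····
step 22: █·█··
···██
█·███
█████
█·█··
█···█

1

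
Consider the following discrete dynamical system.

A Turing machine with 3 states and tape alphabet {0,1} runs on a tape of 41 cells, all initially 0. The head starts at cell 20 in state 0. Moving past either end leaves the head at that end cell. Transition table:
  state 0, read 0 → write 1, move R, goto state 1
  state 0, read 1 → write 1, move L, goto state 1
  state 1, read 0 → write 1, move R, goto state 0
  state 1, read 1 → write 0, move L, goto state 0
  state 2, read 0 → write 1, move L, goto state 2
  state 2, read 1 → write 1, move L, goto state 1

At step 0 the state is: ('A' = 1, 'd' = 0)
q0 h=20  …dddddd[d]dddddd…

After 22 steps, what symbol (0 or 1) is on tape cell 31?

1

k=0  q0 h=20  …dddddd[d]dddddd…
k=1  q1 h=21  …dddddA[d]dddddd…
k=2  q0 h=22  …ddddAA[d]dddddd…
k=3  q1 h=23  …dddAAA[d]dddddd…
k=4  q0 h=24  …ddAAAA[d]dddddd…
k=5  q1 h=25  …dAAAAA[d]dddddd…
k=6  q0 h=26  …AAAAAA[d]dddddd…
k=7  q1 h=27  …AAAAAA[d]dddddd…
k=8  q0 h=28  …AAAAAA[d]dddddd…
k=9  q1 h=29  …AAAAAA[d]dddddd…
k=10  q0 h=30  …AAAAAA[d]dddddd…
k=11  q1 h=31  …AAAAAA[d]dddddd…
k=12  q0 h=32  …AAAAAA[d]dddddd…
k=13  q1 h=33  …AAAAAA[d]dddddd…
k=14  q0 h=34  …AAAAAA[d]dddddd|
k=15  q1 h=35  …AAAAAA[d]ddddd|
k=16  q0 h=36  …AAAAAA[d]dddd|
k=17  q1 h=37  …AAAAAA[d]ddd|
k=18  q0 h=38  …AAAAAA[d]dd|
k=19  q1 h=39  …AAAAAA[d]d|
k=20  q0 h=40  …AAAAAA[d]|
k=21  q1 h=40  …AAAAAA[A]|
k=22  q0 h=39  …AAAAAA[A]d|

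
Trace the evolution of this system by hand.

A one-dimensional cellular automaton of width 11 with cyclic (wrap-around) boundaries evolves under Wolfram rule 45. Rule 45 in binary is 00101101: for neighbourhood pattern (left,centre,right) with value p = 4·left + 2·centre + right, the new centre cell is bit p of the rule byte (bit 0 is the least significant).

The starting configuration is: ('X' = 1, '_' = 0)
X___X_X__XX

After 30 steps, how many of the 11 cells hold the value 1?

9

gen 0: X___X_X__XX
gen 1: __X_XXX__X_
gen 2: X_XXX____X_
gen 3: XXX___XX_XX
gen 4: ____X_X_XX_
gen 5: XXX_XXXXX__
gen 6: X__XX______
gen 7: X__X__XXXX_
gen 8: X__X__X___X
gen 9: ___X__X_X_X
gen 10: _X_X__XXXXX
gen 11: XXXX__X____
gen 12: X_____X_XX_
gen 13: X_XXX_XXX_X
gen 14: _XX__XX__XX
gen 15: XX___X___X_
gen 16: X__X_X_X_XX
gen 17: ___XXXXXXX_
gen 18: XX_X_______
gen 19: X_XX_XXXXX_
gen 20: XXX_XX____X
gen 21: ___XX__XX_X
gen 22: _X_X___X_XX
gen 23: XXXX_X_XXX_
gen 24: X___XXXX__X
gen 25: __X_X_____X
gen 26: __XXX_XXX_X
gen 27: __X__XX__XX
gen 28: __X__X___X_
gen 29: X_X__X_X_X_
gen 30: XXX__XXXXXX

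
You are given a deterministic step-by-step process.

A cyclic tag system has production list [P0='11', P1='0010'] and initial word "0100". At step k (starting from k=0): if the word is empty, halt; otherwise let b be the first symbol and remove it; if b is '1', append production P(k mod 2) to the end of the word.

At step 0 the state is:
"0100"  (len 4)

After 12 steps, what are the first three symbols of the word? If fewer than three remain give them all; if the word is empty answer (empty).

001

k=0  "0100"  (len 4)
k=1  "100"  (len 3)
k=2  "000010"  (len 6)
k=3  "00010"  (len 5)
k=4  "0010"  (len 4)
k=5  "010"  (len 3)
k=6  "10"  (len 2)
k=7  "011"  (len 3)
k=8  "11"  (len 2)
k=9  "111"  (len 3)
k=10  "110010"  (len 6)
k=11  "1001011"  (len 7)
k=12  "0010110010"  (len 10)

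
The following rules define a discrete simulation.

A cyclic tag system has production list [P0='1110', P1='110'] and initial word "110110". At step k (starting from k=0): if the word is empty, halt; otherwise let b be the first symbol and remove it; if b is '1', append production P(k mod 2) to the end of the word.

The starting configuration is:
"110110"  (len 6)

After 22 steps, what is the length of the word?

t=0: "110110"  (len 6)
t=1: "101101110"  (len 9)
t=2: "01101110110"  (len 11)
t=3: "1101110110"  (len 10)
t=4: "101110110110"  (len 12)
t=5: "011101101101110"  (len 15)
t=6: "11101101101110"  (len 14)
t=7: "11011011011101110"  (len 17)
t=8: "1011011011101110110"  (len 19)
t=9: "0110110111011101101110"  (len 22)
t=10: "110110111011101101110"  (len 21)
t=11: "101101110111011011101110"  (len 24)
t=12: "01101110111011011101110110"  (len 26)
t=13: "1101110111011011101110110"  (len 25)
t=14: "101110111011011101110110110"  (len 27)
t=15: "011101110110111011101101101110"  (len 30)
t=16: "11101110110111011101101101110"  (len 29)
t=17: "11011101101110111011011011101110"  (len 32)
t=18: "1011101101110111011011011101110110"  (len 34)
t=19: "0111011011101110110110111011101101110"  (len 37)
t=20: "111011011101110110110111011101101110"  (len 36)
t=21: "110110111011101101101110111011011101110"  (len 39)
t=22: "10110111011101101101110111011011101110110"  (len 41)

41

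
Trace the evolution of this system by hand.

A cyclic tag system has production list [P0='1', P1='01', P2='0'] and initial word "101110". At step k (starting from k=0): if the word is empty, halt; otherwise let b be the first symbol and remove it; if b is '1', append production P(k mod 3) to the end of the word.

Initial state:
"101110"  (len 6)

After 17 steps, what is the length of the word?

gen 0: "101110"  (len 6)
gen 1: "011101"  (len 6)
gen 2: "11101"  (len 5)
gen 3: "11010"  (len 5)
gen 4: "10101"  (len 5)
gen 5: "010101"  (len 6)
gen 6: "10101"  (len 5)
gen 7: "01011"  (len 5)
gen 8: "1011"  (len 4)
gen 9: "0110"  (len 4)
gen 10: "110"  (len 3)
gen 11: "1001"  (len 4)
gen 12: "0010"  (len 4)
gen 13: "010"  (len 3)
gen 14: "10"  (len 2)
gen 15: "00"  (len 2)
gen 16: "0"  (len 1)
gen 17: (halted — word empty)

0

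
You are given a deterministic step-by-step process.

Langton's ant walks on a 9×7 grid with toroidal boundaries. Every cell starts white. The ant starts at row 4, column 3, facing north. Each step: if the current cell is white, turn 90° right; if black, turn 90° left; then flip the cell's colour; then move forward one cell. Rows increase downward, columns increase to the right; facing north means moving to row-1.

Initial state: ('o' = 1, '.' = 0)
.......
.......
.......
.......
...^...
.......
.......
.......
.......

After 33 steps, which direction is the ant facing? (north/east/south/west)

east

step 0: .......
.......
.......
.......
...^...
.......
.......
.......
.......
step 1: .......
.......
.......
.......
...o>..
.......
.......
.......
.......
step 2: .......
.......
.......
.......
...oo..
....v..
.......
.......
.......
step 3: .......
.......
.......
.......
...oo..
...<o..
.......
.......
.......
step 4: .......
.......
.......
.......
...^o..
...oo..
.......
.......
.......
step 5: .......
.......
.......
.......
..<.o..
...oo..
.......
.......
.......
step 6: .......
.......
.......
..^....
..o.o..
...oo..
.......
.......
.......
step 7: .......
.......
.......
..o>...
..o.o..
...oo..
.......
.......
.......
step 8: .......
.......
.......
..oo...
..ovo..
...oo..
.......
.......
.......
step 9: .......
.......
.......
..oo...
..<oo..
...oo..
.......
.......
.......
step 10: .......
.......
.......
..oo...
...oo..
..voo..
.......
.......
.......
step 11: .......
.......
.......
..oo...
...oo..
.<ooo..
.......
.......
.......
step 12: .......
.......
.......
..oo...
.^.oo..
.oooo..
.......
.......
.......
step 13: .......
.......
.......
..oo...
.o>oo..
.oooo..
.......
.......
.......
step 14: .......
.......
.......
..oo...
.oooo..
.ovoo..
.......
.......
.......
step 15: .......
.......
.......
..oo...
.oooo..
.o.>o..
.......
.......
.......
step 16: .......
.......
.......
..oo...
.oo^o..
.o..o..
.......
.......
.......
step 17: .......
.......
.......
..oo...
.o<.o..
.o..o..
.......
.......
.......
step 18: .......
.......
.......
..oo...
.o..o..
.ov.o..
.......
.......
.......
step 19: .......
.......
.......
..oo...
.o..o..
.<o.o..
.......
.......
.......
step 20: .......
.......
.......
..oo...
.o..o..
..o.o..
.v.....
.......
.......
step 21: .......
.......
.......
..oo...
.o..o..
..o.o..
<o.....
.......
.......
step 22: .......
.......
.......
..oo...
.o..o..
^.o.o..
oo.....
.......
.......
step 23: .......
.......
.......
..oo...
.o..o..
o>o.o..
oo.....
.......
.......
step 24: .......
.......
.......
..oo...
.o..o..
ooo.o..
ov.....
.......
.......
step 25: .......
.......
.......
..oo...
.o..o..
ooo.o..
o.>....
.......
.......
step 26: .......
.......
.......
..oo...
.o..o..
ooo.o..
o.o....
..v....
.......
step 27: .......
.......
.......
..oo...
.o..o..
ooo.o..
o.o....
.<o....
.......
step 28: .......
.......
.......
..oo...
.o..o..
ooo.o..
o^o....
.oo....
.......
step 29: .......
.......
.......
..oo...
.o..o..
ooo.o..
oo>....
.oo....
.......
step 30: .......
.......
.......
..oo...
.o..o..
oo^.o..
oo.....
.oo....
.......
step 31: .......
.......
.......
..oo...
.o..o..
o<..o..
oo.....
.oo....
.......
step 32: .......
.......
.......
..oo...
.o..o..
o...o..
ov.....
.oo....
.......
step 33: .......
.......
.......
..oo...
.o..o..
o...o..
o.>....
.oo....
.......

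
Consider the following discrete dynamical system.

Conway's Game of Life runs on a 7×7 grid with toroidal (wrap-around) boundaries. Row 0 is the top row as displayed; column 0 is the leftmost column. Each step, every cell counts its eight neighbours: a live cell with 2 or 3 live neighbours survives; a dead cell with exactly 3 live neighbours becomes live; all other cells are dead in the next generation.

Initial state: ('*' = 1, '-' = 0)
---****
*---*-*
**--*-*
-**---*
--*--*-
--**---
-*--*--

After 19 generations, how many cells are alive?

2

[0] ---****
*---*-*
**--*-*
-**---*
--*--*-
--**---
-*--*--
[1] ---*--*
-*-----
--**---
--**--*
-------
-****--
-------
[2] -------
---*---
-*-*---
--**---
-*--*--
--**---
----*--
[3] -------
--*----
---**--
-*-**--
-*--*--
--***--
---*---
[4] -------
---*---
----*--
-----*-
-*---*-
--*-*--
--***--
[5] --*-*--
-------
----*--
----**-
----**-
-**-**-
--*-*--
[6] -------
---*---
----**-
---*---
------*
-**----
--*-*--
[7] ---*---
----*--
---**--
----**-
--*----
-***---
-***---
[8] ---**--
----*--
---*---
----**-
-**-*--
-------
-*--*--
[9] ---***-
----*--
---*-*-
--*-**-
---***-
-***---
---**--
[10] -----*-
-------
---*-*-
--*---*
-*---*-
-----*-
-----*-
[11] -------
----*--
-------
--*-***
-----**
----***
----***
[12] ----*--
-------
---**--
----*-*
*--*---
*------
----*-*
[13] -----*-
---**--
---***-
----**-
*-----*
*-----*
-----*-
[14] -----*-
---*---
-------
---*---
*------
*----*-
-----*-
[15] ----*--
-------
-------
-------
------*
-------
----**-
[16] ----**-
-------
-------
-------
-------
-----*-
----**-
[17] ----**-
-------
-------
-------
-------
----**-
------*
[18] -----*-
-------
-------
-------
-------
-----*-
------*
[19] -------
-------
-------
-------
-------
-------
-----**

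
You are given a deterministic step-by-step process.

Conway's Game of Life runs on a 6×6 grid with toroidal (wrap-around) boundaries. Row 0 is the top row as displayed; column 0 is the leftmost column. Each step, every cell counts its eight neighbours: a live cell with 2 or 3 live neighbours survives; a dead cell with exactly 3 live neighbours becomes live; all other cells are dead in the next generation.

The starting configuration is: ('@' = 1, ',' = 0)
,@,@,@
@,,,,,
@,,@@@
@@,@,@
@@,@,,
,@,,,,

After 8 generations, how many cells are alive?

3

step 0: ,@,@,@
@,,,,,
@,,@@@
@@,@,@
@@,@,,
,@,,,,
step 1: ,@@,,,
,@@@,,
,,@@,,
,,,@,,
,,,,@@
,@,,@,
step 2: @,,,,,
,,,,,,
,@,,@,
,,@@,,
,,,@@@
@@@@@@
step 3: @,@@@,
,,,,,,
,,@@,,
,,@,,@
,,,,,,
,@@,,,
step 4: ,,@@,,
,@,,@,
,,@@,,
,,@@,,
,@@,,,
,@@,,,
step 5: ,,,@,,
,@,,@,
,@,,@,
,,,,,,
,,,,,,
,,,,,,
step 6: ,,,,,,
,,@@@,
,,,,,,
,,,,,,
,,,,,,
,,,,,,
step 7: ,,,@,,
,,,@,,
,,,@,,
,,,,,,
,,,,,,
,,,,,,
step 8: ,,,,,,
,,@@@,
,,,,,,
,,,,,,
,,,,,,
,,,,,,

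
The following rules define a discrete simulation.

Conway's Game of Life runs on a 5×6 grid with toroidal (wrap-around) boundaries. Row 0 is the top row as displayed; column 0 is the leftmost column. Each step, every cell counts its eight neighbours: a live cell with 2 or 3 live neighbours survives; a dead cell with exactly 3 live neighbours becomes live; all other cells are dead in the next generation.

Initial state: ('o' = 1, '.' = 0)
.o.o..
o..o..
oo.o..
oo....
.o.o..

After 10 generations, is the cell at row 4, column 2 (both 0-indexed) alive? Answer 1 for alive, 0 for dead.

[0] .o.o..
o..o..
oo.o..
oo....
.o.o..
[1] oo.oo.
o..oo.
.....o
......
.o....
[2] oo.oo.
oooo..
....oo
......
ooo...
[3] ....o.
......
oooooo
oo...o
o.oo.o
[4] ...ooo
ooo...
..ooo.
......
..oo..
[5] o...oo
oo....
..oo..
....o.
..oo..
[6] o.oooo
ooooo.
.ooo..
....o.
...o..
[7] o.....
......
o....o
....o.
..o...
[8] ......
o....o
.....o
.....o
......
[9] ......
o....o
....oo
......
......
[10] ......
o...oo
o...oo
......
......

0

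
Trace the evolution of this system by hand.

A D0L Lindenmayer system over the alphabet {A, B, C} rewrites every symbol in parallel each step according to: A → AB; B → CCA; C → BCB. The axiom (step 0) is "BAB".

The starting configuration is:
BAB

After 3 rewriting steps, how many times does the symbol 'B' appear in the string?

16

t=0: BAB
t=1: CCAABCCA
t=2: BCBBCBABABCCABCBBCBAB
t=3: CCABCBCCACCABCBCCAABCCAABCCABCBBCBABCCABCBCCACCABCBCCAABCCA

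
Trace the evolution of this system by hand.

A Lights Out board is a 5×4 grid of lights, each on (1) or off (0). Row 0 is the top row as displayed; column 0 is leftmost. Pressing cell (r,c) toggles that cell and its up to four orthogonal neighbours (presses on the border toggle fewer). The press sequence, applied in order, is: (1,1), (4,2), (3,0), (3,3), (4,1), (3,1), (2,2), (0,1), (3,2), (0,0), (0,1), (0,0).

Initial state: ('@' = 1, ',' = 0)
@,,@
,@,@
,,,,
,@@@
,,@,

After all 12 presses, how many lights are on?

gen 0: @,,@
,@,@
,,,,
,@@@
,,@,
gen 1: @@,@
@,@@
,@,,
,@@@
,,@,
gen 2: @@,@
@,@@
,@,,
,@,@
,@,@
gen 3: @@,@
@,@@
@@,,
@,,@
@@,@
gen 4: @@,@
@,@@
@@,@
@,@,
@@,,
gen 5: @@,@
@,@@
@@,@
@@@,
,,@,
gen 6: @@,@
@,@@
@,,@
,,,,
,@@,
gen 7: @@,@
@,,@
@@@,
,,@,
,@@,
gen 8: ,,@@
@@,@
@@@,
,,@,
,@@,
gen 9: ,,@@
@@,@
@@,,
,@,@
,@,,
gen 10: @@@@
,@,@
@@,,
,@,@
,@,,
gen 11: ,,,@
,,,@
@@,,
,@,@
,@,,
gen 12: @@,@
@,,@
@@,,
,@,@
,@,,

10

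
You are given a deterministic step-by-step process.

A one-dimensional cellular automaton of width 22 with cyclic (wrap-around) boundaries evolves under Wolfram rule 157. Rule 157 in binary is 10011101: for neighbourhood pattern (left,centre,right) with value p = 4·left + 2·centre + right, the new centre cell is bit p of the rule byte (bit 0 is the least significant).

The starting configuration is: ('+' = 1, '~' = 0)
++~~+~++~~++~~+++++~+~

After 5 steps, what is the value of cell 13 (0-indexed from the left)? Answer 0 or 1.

[0] ++~~+~++~~++~~+++++~+~
[1] +~+~+~+~+~+~+~++++~~+~
[2] +~+~+~+~+~+~+~+++~+~+~
[3] +~+~+~+~+~+~+~++~~+~+~
[4] +~+~+~+~+~+~+~+~+~+~+~
[5] +~+~+~+~+~+~+~+~+~+~+~

0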